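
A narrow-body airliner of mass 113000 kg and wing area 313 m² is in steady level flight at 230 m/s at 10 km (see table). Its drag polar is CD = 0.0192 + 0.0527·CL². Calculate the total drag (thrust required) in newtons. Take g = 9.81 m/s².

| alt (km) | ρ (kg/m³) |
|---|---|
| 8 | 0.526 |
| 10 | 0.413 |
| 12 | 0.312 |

At 10 km, from the table: ρ = 0.413 kg/m³.
In steady level flight, lift balances weight: W = mg = 113000 × 9.81 = 1.1085×10^6 N.
q = ½ρv² = ½ × 0.413 × 230² = 10920 Pa.
CL = W/(q·S) = 1.1085×10^6 / (10920 × 313) = 0.3242.
CD = 0.0192 + 0.0527 × 0.3242² = 0.02474.
D = q·S·CD = 10920 × 313 × 0.02474 = 84590 N

D = 84600 N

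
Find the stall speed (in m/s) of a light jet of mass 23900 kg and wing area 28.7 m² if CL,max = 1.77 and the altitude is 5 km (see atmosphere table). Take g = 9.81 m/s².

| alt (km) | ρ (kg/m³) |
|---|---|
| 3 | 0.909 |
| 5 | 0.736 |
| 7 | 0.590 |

V_stall = 112 m/s

At 5 km, from the table: ρ = 0.736 kg/m³.
Stall occurs when L = W at CL,max. W = mg = 23900 × 9.81 = 2.345×10^5 N.
From L = ½ρV²S·CL,max = W: V_stall = √(2W/(ρSCL,max)) = √(2·2.345×10^5/(0.736·28.7·1.77))
V_stall = √12540 = 112 m/s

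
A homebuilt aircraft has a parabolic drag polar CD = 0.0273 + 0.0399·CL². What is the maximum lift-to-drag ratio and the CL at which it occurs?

(L/D)max = 15.1, at CL = 0.827

For CD = CD0 + K·CL², (L/D)max occurs at CL* = √(CD0/K) and equals 1/(2√(K·CD0)).
(L/D)max = 1/(2√(0.0399 × 0.0273)) = 1/(2 × 0.033) = 15.1
CL* = √(0.0273/0.0399) = 0.827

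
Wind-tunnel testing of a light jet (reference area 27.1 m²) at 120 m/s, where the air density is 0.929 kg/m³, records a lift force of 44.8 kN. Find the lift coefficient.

From L = ½ρv²S·CL, rearranging gives CL = 2L/(ρv²S).
CL = 2 × 44800 / (0.929 × 120² × 27.1) = 0.247

CL = 0.247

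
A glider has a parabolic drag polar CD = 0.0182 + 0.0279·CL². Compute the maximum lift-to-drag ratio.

For CD = CD0 + K·CL², (L/D)max occurs at CL* = √(CD0/K) and equals 1/(2√(K·CD0)).
(L/D)max = 1/(2√(0.0279 × 0.0182)) = 1/(2 × 0.02253) = 22.2

(L/D)max = 22.2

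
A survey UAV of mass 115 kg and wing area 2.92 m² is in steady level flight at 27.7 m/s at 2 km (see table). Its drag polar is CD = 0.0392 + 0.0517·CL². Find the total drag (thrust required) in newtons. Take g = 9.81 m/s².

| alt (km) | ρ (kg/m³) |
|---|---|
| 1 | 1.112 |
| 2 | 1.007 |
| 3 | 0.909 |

At 2 km, from the table: ρ = 1.007 kg/m³.
Weight W = mg = 115 × 9.81 = 1128.2 N; in level flight L = W.
q = ½ρv² = ½ × 1.007 × 27.7² = 386.3 Pa.
Required CL = L/(qS) = 1128.2/(386.3·2.92) = 1.
CD = 0.0392 + 0.0517 × 1² = 0.09091.
D = q·S·CD = 386.3 × 2.92 × 0.09091 = 102.5 N

D = 103 N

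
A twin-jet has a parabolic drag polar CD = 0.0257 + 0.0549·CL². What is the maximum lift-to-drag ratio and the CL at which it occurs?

For CD = CD0 + K·CL², (L/D)max occurs at CL* = √(CD0/K) and equals 1/(2√(K·CD0)).
(L/D)max = 1/(2√(0.0549 × 0.0257)) = 1/(2 × 0.03756) = 13.3
CL* = √(0.0257/0.0549) = 0.684

(L/D)max = 13.3, at CL = 0.684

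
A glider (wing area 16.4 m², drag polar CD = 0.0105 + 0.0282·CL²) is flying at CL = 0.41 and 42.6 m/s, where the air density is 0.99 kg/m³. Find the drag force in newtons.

CD = 0.0105 + 0.0282 × 0.41² = 0.01524
D = ½ρv²S·CD = ½ × 0.99 × 42.6² × 16.4 × 0.01524 = 225 N

D = 225 N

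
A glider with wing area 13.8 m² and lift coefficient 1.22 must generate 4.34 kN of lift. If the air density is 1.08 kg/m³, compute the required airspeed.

v = 21.8 m/s

L = ½ρv²S·CL ⇒ v = √(2L/(ρ·S·CL))
v = √(2 × 4340 / (1.08 × 13.8 × 1.22)) = √477.4 = 21.8 m/s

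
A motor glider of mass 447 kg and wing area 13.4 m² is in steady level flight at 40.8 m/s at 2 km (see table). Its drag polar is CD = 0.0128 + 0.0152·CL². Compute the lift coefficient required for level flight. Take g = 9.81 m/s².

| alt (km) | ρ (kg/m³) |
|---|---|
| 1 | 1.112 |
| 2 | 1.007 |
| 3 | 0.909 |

CL = 0.39

At 2 km, from the table: ρ = 1.007 kg/m³.
Level flight ⇒ L = W = m·g = 447 × 9.81 = 4385.1 N.
q = ½ρv² = ½ × 1.007 × 40.8² = 838.1 Pa.
Required CL = L/(qS) = 4385.1/(838.1·13.4) = 0.3904.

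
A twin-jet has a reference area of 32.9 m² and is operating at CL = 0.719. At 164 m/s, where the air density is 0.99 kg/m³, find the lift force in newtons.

Dynamic pressure q = ½ρv² = ½ × 0.99 × 164² = 13310 Pa.
L = q·S·CL = 13310 × 32.9 × 0.719 = 3.15×10^5 N ≈ 315 kN

L = 3.15×10^5 N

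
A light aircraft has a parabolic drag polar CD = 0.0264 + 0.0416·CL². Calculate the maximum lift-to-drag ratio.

(L/D)max = 15.1

For CD = CD0 + K·CL², (L/D)max occurs at CL* = √(CD0/K) and equals 1/(2√(K·CD0)).
(L/D)max = 1/(2√(0.0416 × 0.0264)) = 1/(2 × 0.03314) = 15.1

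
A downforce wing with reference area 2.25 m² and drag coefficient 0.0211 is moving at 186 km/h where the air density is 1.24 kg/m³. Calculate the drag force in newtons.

D = 78.6 N

Convert speed: v = 186 km/h ÷ 3.6 = 51.67 m/s.
Dynamic pressure q = ½ρv² = ½ × 1.24 × 51.67² = 1655 Pa.
D = q·S·CD = 1655 × 2.25 × 0.0211 = 78.6 N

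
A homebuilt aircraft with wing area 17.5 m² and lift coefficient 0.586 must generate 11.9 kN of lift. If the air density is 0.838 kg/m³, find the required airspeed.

v = 52.6 m/s

L = ½ρv²S·CL ⇒ v = √(2L/(ρ·S·CL))
v = √(2 × 11900 / (0.838 × 17.5 × 0.586)) = √2769 = 52.6 m/s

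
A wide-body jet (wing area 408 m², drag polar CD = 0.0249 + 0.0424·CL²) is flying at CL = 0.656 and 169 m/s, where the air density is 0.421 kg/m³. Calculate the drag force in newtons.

CD = 0.0249 + 0.0424 × 0.656² = 0.04315
D = ½ρv²S·CD = ½ × 0.421 × 169² × 408 × 0.04315 = 1.06×10^5 N

D = 1.06×10^5 N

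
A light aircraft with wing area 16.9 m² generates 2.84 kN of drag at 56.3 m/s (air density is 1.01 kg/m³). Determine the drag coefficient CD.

From D = ½ρv²S·CD, rearranging gives CD = 2D/(ρv²S).
CD = 2 × 2840 / (1.01 × 56.3² × 16.9) = 0.105

CD = 0.105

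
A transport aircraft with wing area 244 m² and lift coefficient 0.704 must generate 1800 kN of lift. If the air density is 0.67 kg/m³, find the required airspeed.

v = 177 m/s

L = ½ρv²S·CL ⇒ v = √(2L/(ρ·S·CL))
v = √(2 × 1.8×10^6 / (0.67 × 244 × 0.704)) = √31280 = 177 m/s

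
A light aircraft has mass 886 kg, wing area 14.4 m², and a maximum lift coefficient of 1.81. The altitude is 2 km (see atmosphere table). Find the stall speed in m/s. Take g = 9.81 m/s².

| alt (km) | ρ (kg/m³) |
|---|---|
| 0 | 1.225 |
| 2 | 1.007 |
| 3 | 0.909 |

V_stall = 25.7 m/s

At 2 km, from the table: ρ = 1.007 kg/m³.
Stall occurs when L = W at CL,max. W = mg = 886 × 9.81 = 8692 N.
From L = ½ρV²S·CL,max = W: V_stall = √(2W/(ρSCL,max)) = √(2·8692/(1.007·14.4·1.81))
V_stall = √662.3 = 25.7 m/s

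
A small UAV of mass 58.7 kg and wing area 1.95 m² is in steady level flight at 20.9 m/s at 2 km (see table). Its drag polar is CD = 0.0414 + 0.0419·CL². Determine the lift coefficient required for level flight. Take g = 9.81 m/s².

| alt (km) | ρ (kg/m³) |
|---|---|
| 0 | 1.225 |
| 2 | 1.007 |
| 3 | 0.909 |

CL = 1.34

At 2 km, from the table: ρ = 1.007 kg/m³.
Level flight ⇒ L = W = m·g = 58.7 × 9.81 = 575.85 N.
Dynamic pressure q = 0.5 × 1.007 × 20.9² = 219.9 Pa.
Required CL = L/(qS) = 575.85/(219.9·1.95) = 1.343.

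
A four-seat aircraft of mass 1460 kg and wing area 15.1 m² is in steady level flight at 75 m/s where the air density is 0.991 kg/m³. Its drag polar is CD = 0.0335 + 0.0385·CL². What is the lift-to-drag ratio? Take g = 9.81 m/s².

L/D = 8.97

In steady level flight, lift balances weight: W = mg = 1460 × 9.81 = 14323 N.
q = ½ρv² = ½ × 0.991 × 75² = 2787 Pa.
CL = W/(q·S) = 14323 / (2787 × 15.1) = 0.3403.
CD = 0.0335 + 0.0385 × 0.3403² = 0.03796.
L/D = CL/CD = 0.3403 / 0.03796 = 8.97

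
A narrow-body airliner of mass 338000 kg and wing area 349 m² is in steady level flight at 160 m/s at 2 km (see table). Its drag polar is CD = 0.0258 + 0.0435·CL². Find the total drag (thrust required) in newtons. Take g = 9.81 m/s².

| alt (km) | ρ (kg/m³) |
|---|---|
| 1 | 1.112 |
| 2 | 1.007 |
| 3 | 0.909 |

At 2 km, from the table: ρ = 1.007 kg/m³.
Level flight ⇒ L = W = m·g = 338000 × 9.81 = 3.3158×10^6 N.
q = ½ρv² = ½ × 1.007 × 160² = 12890 Pa.
CL = 2W/(ρv²S) = 2×3.3158×10^6/(1.007×160²×349) = 0.7371.
CD = 0.0258 + 0.0435 × 0.7371² = 0.04943.
D = q·S·CD = 12890 × 349 × 0.04943 = 2.224×10^5 N

D = 2.22×10^5 N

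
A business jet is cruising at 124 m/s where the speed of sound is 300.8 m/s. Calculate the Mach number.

M = 0.412

M = v/a = 124 / 300.8 = 0.412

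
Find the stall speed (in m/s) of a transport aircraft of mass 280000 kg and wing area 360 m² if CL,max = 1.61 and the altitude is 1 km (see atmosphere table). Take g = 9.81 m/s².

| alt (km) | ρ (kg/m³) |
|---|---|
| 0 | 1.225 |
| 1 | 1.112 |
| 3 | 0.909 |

At 1 km, from the table: ρ = 1.112 kg/m³.
Weight W = mg = 280000 × 9.81 = 2.747×10^6 N.
From L = ½ρV²S·CL,max = W: V_stall = √(2W/(ρSCL,max)) = √(2·2.747×10^6/(1.112·360·1.61))
V_stall = √8524 = 92.3 m/s

V_stall = 92.3 m/s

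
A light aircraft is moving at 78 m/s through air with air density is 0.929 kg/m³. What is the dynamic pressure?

q = 2830 Pa

q = ½ρv² = ½ × 0.929 × 78² = 2830 Pa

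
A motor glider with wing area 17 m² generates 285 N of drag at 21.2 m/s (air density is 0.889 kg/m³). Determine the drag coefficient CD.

From D = ½ρv²S·CD, rearranging gives CD = 2D/(ρv²S).
CD = 2 × 285 / (0.889 × 21.2² × 17) = 0.0839

CD = 0.0839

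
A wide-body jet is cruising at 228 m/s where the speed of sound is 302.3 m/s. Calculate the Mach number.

M = 0.754

M = v/a = 228 / 302.3 = 0.754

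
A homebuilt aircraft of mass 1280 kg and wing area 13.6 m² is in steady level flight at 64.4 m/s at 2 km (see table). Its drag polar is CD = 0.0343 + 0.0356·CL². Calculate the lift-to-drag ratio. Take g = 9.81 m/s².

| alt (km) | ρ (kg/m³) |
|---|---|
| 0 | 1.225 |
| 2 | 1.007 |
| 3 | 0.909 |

L/D = 10.7

At 2 km, from the table: ρ = 1.007 kg/m³.
Weight W = mg = 1280 × 9.81 = 12557 N; in level flight L = W.
q = ½ρv² = ½ × 1.007 × 64.4² = 2088 Pa.
CL = W/(q·S) = 12557 / (2088 × 13.6) = 0.4421.
CD = 0.0343 + 0.0356 × 0.4421² = 0.04126.
L/D = CL/CD = 0.4421 / 0.04126 = 10.7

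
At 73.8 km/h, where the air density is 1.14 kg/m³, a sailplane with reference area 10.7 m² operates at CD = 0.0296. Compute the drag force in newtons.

Convert speed: v = 73.8 km/h ÷ 3.6 = 20.5 m/s.
D = ½ρv²S·CD = ½ × 1.14 × 20.5² × 10.7 × 0.0296 = 75.9 N

D = 75.9 N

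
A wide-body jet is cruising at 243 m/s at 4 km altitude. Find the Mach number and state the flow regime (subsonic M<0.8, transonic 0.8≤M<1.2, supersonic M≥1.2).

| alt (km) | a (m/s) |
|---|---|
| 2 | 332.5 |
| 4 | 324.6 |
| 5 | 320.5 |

At 4 km, from the table: a = 324.6 m/s.
M = v/a = 243 / 324.6 = 0.749
M = 0.749 → subsonic.

M = 0.749 (subsonic)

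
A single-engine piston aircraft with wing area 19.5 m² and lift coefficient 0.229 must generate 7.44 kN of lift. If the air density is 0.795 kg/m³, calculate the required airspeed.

v = 64.7 m/s

L = ½ρv²S·CL ⇒ v = √(2L/(ρ·S·CL))
v = √(2 × 7440 / (0.795 × 19.5 × 0.229)) = √4191 = 64.7 m/s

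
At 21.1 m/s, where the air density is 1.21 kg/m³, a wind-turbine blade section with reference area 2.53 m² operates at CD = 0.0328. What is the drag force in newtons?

D = 22.4 N

Dynamic pressure q = ½ρv² = ½ × 1.21 × 21.1² = 269.4 Pa.
D = q·S·CD = 269.4 × 2.53 × 0.0328 = 22.4 N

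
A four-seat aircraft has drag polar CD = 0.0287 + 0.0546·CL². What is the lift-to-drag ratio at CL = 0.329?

L/D = 9.51

CD = 0.0287 + 0.0546 × 0.329² = 0.03461
L/D = CL/CD = 0.329 / 0.03461 = 9.51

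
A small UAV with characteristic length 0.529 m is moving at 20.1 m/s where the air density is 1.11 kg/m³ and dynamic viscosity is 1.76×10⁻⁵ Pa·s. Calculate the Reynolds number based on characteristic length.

Re = 6.71×10^5

Re = ρ·v·c/μ = 1.11 × 20.1 × 0.529 / (1.76×10⁻⁵) = 6.71×10^5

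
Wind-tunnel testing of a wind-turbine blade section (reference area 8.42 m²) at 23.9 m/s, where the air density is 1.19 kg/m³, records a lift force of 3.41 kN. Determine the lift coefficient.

CL = 1.19

From L = ½ρv²S·CL, rearranging gives CL = 2L/(ρv²S).
CL = 2 × 3410 / (1.19 × 23.9² × 8.42) = 1.19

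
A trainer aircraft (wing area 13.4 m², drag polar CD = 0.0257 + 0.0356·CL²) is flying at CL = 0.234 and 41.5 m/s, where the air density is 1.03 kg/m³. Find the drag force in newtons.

D = 329 N

CD = 0.0257 + 0.0356 × 0.234² = 0.02765
D = ½ρv²S·CD = ½ × 1.03 × 41.5² × 13.4 × 0.02765 = 329 N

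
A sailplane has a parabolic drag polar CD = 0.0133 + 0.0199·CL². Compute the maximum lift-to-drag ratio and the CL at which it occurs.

For CD = CD0 + K·CL², (L/D)max occurs at CL* = √(CD0/K) and equals 1/(2√(K·CD0)).
(L/D)max = 1/(2√(0.0199 × 0.0133)) = 1/(2 × 0.01627) = 30.7
CL* = √(0.0133/0.0199) = 0.818

(L/D)max = 30.7, at CL = 0.818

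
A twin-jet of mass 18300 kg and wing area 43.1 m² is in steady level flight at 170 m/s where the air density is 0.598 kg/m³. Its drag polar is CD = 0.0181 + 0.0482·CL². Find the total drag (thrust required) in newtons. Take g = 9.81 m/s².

D = 10900 N

In steady level flight, lift balances weight: W = mg = 18300 × 9.81 = 1.7952×10^5 N.
Dynamic pressure q = 0.5 × 0.598 × 170² = 8641 Pa.
Required CL = L/(qS) = 1.7952×10^5/(8641·43.1) = 0.482.
CD = 0.0181 + 0.0482 × 0.482² = 0.0293.
D = q·S·CD = 8641 × 43.1 × 0.0293 = 10910 N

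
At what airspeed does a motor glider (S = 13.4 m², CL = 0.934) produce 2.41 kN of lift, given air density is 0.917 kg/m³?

v = 20.5 m/s

L = ½ρv²S·CL ⇒ v = √(2L/(ρ·S·CL))
v = √(2 × 2410 / (0.917 × 13.4 × 0.934)) = √420 = 20.5 m/s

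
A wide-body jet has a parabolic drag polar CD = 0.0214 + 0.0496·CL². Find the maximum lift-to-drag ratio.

(L/D)max = 15.3

For CD = CD0 + K·CL², (L/D)max occurs at CL* = √(CD0/K) and equals 1/(2√(K·CD0)).
(L/D)max = 1/(2√(0.0496 × 0.0214)) = 1/(2 × 0.03258) = 15.3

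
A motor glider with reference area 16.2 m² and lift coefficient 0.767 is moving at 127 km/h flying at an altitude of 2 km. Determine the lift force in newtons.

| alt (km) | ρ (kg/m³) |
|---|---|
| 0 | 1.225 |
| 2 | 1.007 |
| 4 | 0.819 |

L = 7790 N

At 2 km, from the table: ρ = 1.007 kg/m³.
Convert speed: v = 127 km/h ÷ 3.6 = 35.28 m/s.
Dynamic pressure q = ½ρv² = ½ × 1.007 × 35.28² = 626.6 Pa.
L = q·S·CL = 626.6 × 16.2 × 0.767 = 7790 N ≈ 7.79 kN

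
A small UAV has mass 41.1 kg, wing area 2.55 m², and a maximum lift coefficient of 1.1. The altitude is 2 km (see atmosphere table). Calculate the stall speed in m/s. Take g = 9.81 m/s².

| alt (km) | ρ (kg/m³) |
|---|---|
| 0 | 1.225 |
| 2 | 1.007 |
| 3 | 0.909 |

At 2 km, from the table: ρ = 1.007 kg/m³.
Weight W = mg = 41.1 × 9.81 = 403.2 N.
From L = ½ρV²S·CL,max = W: V_stall = √(2W/(ρSCL,max)) = √(2·403.2/(1.007·2.55·1.1))
V_stall = √285.5 = 16.9 m/s

V_stall = 16.9 m/s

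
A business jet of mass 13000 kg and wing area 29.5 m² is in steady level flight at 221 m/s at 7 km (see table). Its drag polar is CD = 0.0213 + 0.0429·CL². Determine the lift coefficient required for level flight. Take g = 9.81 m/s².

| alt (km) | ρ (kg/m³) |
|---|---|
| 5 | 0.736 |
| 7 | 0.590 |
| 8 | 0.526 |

At 7 km, from the table: ρ = 0.590 kg/m³.
Level flight ⇒ L = W = m·g = 13000 × 9.81 = 1.2753×10^5 N.
Dynamic pressure q = 0.5 × 0.59 × 221² = 14410 Pa.
Required CL = L/(qS) = 1.2753×10^5/(14410·29.5) = 0.3.

CL = 0.3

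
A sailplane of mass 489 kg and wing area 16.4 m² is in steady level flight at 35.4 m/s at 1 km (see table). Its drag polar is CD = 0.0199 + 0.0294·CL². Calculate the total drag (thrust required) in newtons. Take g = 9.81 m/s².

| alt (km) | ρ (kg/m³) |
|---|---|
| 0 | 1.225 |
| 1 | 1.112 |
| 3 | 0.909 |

At 1 km, from the table: ρ = 1.112 kg/m³.
Weight W = mg = 489 × 9.81 = 4797.1 N; in level flight L = W.
Dynamic pressure q = 0.5 × 1.112 × 35.4² = 696.8 Pa.
CL = W/(q·S) = 4797.1 / (696.8 × 16.4) = 0.4198.
CD = 0.0199 + 0.0294 × 0.4198² = 0.02508.
D = q·S·CD = 696.8 × 16.4 × 0.02508 = 286.6 N

D = 287 N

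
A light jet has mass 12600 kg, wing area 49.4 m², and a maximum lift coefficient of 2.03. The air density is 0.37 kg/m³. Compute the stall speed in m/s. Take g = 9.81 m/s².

At stall, lift equals weight: L = W = m·g = 12600 × 9.81 = 1.236×10^5 N.
From L = ½ρV²S·CL,max = W: V_stall = √(2W/(ρSCL,max)) = √(2·1.236×10^5/(0.37·49.4·2.03))
V_stall = √6663 = 81.6 m/s

V_stall = 81.6 m/s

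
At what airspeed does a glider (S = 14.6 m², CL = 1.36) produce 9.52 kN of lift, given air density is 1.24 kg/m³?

L = ½ρv²S·CL ⇒ v = √(2L/(ρ·S·CL))
v = √(2 × 9520 / (1.24 × 14.6 × 1.36)) = √773.3 = 27.8 m/s

v = 27.8 m/s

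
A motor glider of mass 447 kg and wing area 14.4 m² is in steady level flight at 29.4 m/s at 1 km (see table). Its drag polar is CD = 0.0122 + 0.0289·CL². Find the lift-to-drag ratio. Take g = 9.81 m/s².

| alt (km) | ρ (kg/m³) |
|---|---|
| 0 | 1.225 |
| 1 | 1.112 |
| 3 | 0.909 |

L/D = 26.6

At 1 km, from the table: ρ = 1.112 kg/m³.
Level flight ⇒ L = W = m·g = 447 × 9.81 = 4385.1 N.
q = ½ρv² = ½ × 1.112 × 29.4² = 480.6 Pa.
Required CL = L/(qS) = 4385.1/(480.6·14.4) = 0.6336.
CD = 0.0122 + 0.0289 × 0.6336² = 0.0238.
L/D = CL/CD = 0.6336 / 0.0238 = 26.6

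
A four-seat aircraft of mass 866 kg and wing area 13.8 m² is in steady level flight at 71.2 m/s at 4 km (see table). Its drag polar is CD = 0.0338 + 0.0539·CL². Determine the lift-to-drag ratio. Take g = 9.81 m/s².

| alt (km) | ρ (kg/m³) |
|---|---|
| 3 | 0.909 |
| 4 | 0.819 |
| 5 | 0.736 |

At 4 km, from the table: ρ = 0.819 kg/m³.
Weight W = mg = 866 × 9.81 = 8495.5 N; in level flight L = W.
Dynamic pressure q = 0.5 × 0.819 × 71.2² = 2076 Pa.
CL = W/(q·S) = 8495.5 / (2076 × 13.8) = 0.2965.
CD = 0.0338 + 0.0539 × 0.2965² = 0.03854.
L/D = CL/CD = 0.2965 / 0.03854 = 7.69

L/D = 7.69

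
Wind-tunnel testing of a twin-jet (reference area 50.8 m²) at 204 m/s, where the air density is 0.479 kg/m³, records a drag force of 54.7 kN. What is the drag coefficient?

CD = 0.108

From D = ½ρv²S·CD, rearranging gives CD = 2D/(ρv²S).
CD = 2 × 54700 / (0.479 × 204² × 50.8) = 0.108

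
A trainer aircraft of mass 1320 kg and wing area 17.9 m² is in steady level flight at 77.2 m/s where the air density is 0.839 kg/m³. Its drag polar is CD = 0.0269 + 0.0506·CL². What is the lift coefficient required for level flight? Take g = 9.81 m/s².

CL = 0.289

In steady level flight, lift balances weight: W = mg = 1320 × 9.81 = 12949 N.
Dynamic pressure q = 0.5 × 0.839 × 77.2² = 2500 Pa.
CL = W/(q·S) = 12949 / (2500 × 17.9) = 0.2893.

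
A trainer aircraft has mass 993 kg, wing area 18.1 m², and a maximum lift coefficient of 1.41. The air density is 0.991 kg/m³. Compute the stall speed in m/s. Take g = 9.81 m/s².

V_stall = 27.8 m/s

Stall occurs when L = W at CL,max. W = mg = 993 × 9.81 = 9741 N.
V_stall = √(2W/(ρ·S·CL,max)) = √(2 × 9741 / (0.991 × 18.1 × 1.41))
V_stall = √770.3 = 27.8 m/s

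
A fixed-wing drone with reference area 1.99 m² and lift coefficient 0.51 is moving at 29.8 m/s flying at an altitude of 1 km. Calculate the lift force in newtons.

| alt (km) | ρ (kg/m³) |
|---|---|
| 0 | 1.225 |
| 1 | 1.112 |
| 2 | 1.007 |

L = 501 N

At 1 km, from the table: ρ = 1.112 kg/m³.
L = ½ρv²S·CL = ½ × 1.112 × 29.8² × 1.99 × 0.51 = 501 N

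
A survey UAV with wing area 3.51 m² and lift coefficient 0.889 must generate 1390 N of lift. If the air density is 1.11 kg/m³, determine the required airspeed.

L = ½ρv²S·CL ⇒ v = √(2L/(ρ·S·CL))
v = √(2 × 1390 / (1.11 × 3.51 × 0.889)) = √802.6 = 28.3 m/s

v = 28.3 m/s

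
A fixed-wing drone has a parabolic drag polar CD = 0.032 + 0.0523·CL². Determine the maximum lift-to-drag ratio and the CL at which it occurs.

For CD = CD0 + K·CL², (L/D)max occurs at CL* = √(CD0/K) and equals 1/(2√(K·CD0)).
(L/D)max = 1/(2√(0.0523 × 0.032)) = 1/(2 × 0.04091) = 12.2
CL* = √(0.032/0.0523) = 0.782

(L/D)max = 12.2, at CL = 0.782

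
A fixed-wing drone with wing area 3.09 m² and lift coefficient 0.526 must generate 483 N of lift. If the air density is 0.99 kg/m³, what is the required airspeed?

v = 24.5 m/s

L = ½ρv²S·CL ⇒ v = √(2L/(ρ·S·CL))
v = √(2 × 483 / (0.99 × 3.09 × 0.526)) = √600.3 = 24.5 m/s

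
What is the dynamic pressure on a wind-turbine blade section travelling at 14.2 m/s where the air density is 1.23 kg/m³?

q = ½ρv² = ½ × 1.23 × 14.2² = 124 Pa

q = 124 Pa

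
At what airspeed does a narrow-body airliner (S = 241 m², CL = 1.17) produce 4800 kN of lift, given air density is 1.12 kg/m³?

v = 174 m/s

L = ½ρv²S·CL ⇒ v = √(2L/(ρ·S·CL))
v = √(2 × 4.8×10^6 / (1.12 × 241 × 1.17)) = √30400 = 174 m/s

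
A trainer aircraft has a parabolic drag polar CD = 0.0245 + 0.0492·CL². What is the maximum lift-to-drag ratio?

(L/D)max = 14.4

For CD = CD0 + K·CL², (L/D)max occurs at CL* = √(CD0/K) and equals 1/(2√(K·CD0)).
(L/D)max = 1/(2√(0.0492 × 0.0245)) = 1/(2 × 0.03472) = 14.4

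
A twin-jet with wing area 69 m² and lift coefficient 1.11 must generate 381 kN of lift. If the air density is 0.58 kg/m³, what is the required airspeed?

v = 131 m/s

L = ½ρv²S·CL ⇒ v = √(2L/(ρ·S·CL))
v = √(2 × 3.81×10^5 / (0.58 × 69 × 1.11)) = √17150 = 131 m/s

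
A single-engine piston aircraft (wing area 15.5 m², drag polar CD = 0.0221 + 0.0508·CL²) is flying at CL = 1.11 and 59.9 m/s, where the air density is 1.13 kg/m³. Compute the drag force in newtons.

D = 2660 N

CD = 0.0221 + 0.0508 × 1.11² = 0.08469
D = ½ρv²S·CD = ½ × 1.13 × 59.9² × 15.5 × 0.08469 = 2660 N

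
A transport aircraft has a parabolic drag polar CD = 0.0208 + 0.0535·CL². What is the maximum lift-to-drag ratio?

(L/D)max = 15

For CD = CD0 + K·CL², (L/D)max occurs at CL* = √(CD0/K) and equals 1/(2√(K·CD0)).
(L/D)max = 1/(2√(0.0535 × 0.0208)) = 1/(2 × 0.03336) = 15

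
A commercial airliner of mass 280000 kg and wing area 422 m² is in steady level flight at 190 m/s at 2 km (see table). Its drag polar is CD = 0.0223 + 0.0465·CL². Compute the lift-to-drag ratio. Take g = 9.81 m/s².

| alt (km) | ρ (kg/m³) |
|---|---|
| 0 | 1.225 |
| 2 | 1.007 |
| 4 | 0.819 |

At 2 km, from the table: ρ = 1.007 kg/m³.
Level flight ⇒ L = W = m·g = 280000 × 9.81 = 2.7468×10^6 N.
q = ½ρv² = ½ × 1.007 × 190² = 18180 Pa.
CL = 2W/(ρv²S) = 2×2.7468×10^6/(1.007×190²×422) = 0.3581.
CD = 0.0223 + 0.0465 × 0.3581² = 0.02826.
L/D = CL/CD = 0.3581 / 0.02826 = 12.7

L/D = 12.7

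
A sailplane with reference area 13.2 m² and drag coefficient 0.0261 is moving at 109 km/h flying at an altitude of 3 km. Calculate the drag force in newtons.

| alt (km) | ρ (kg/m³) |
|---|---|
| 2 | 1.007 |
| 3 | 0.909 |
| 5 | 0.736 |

At 3 km, from the table: ρ = 0.909 kg/m³.
Convert speed: v = 109 km/h ÷ 3.6 = 30.28 m/s.
Dynamic pressure q = ½ρv² = ½ × 0.909 × 30.28² = 416.7 Pa.
D = q·S·CD = 416.7 × 13.2 × 0.0261 = 144 N

D = 144 N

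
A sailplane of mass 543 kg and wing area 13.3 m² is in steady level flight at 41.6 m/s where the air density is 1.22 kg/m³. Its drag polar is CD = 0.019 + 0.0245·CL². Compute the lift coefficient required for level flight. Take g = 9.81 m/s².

In steady level flight, lift balances weight: W = mg = 543 × 9.81 = 5326.8 N.
q = ½ρv² = ½ × 1.22 × 41.6² = 1056 Pa.
Required CL = L/(qS) = 5326.8/(1056·13.3) = 0.3794.

CL = 0.379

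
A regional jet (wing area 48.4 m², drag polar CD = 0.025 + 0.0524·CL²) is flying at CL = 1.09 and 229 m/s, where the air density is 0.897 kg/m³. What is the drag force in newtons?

D = 99300 N

CD = 0.025 + 0.0524 × 1.09² = 0.08726
D = ½ρv²S·CD = ½ × 0.897 × 229² × 48.4 × 0.08726 = 99300 N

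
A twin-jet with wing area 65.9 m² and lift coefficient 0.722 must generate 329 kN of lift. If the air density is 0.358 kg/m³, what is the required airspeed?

L = ½ρv²S·CL ⇒ v = √(2L/(ρ·S·CL))
v = √(2 × 3.29×10^5 / (0.358 × 65.9 × 0.722)) = √38630 = 197 m/s

v = 197 m/s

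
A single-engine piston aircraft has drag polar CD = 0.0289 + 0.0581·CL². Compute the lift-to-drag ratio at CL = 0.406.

CD = 0.0289 + 0.0581 × 0.406² = 0.03848
L/D = CL/CD = 0.406 / 0.03848 = 10.6

L/D = 10.6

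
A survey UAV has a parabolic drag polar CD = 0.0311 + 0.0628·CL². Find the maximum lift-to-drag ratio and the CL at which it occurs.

For CD = CD0 + K·CL², (L/D)max occurs at CL* = √(CD0/K) and equals 1/(2√(K·CD0)).
(L/D)max = 1/(2√(0.0628 × 0.0311)) = 1/(2 × 0.04419) = 11.3
CL* = √(0.0311/0.0628) = 0.704

(L/D)max = 11.3, at CL = 0.704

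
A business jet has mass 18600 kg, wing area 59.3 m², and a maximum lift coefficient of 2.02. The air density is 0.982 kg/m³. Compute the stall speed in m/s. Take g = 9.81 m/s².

Stall occurs when L = W at CL,max. W = mg = 18600 × 9.81 = 1.825×10^5 N.
V_stall = √(2W/(ρ·S·CL,max)) = √(2 × 1.825×10^5 / (0.982 × 59.3 × 2.02))
V_stall = √3102 = 55.7 m/s

V_stall = 55.7 m/s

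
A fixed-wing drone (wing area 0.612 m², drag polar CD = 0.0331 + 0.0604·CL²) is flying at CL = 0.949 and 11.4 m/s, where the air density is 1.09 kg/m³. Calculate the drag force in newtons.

CD = 0.0331 + 0.0604 × 0.949² = 0.0875
D = ½ρv²S·CD = ½ × 1.09 × 11.4² × 0.612 × 0.0875 = 3.79 N

D = 3.79 N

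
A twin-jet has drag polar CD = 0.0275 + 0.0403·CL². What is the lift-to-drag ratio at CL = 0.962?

L/D = 14.8

CD = 0.0275 + 0.0403 × 0.962² = 0.0648
L/D = CL/CD = 0.962 / 0.0648 = 14.8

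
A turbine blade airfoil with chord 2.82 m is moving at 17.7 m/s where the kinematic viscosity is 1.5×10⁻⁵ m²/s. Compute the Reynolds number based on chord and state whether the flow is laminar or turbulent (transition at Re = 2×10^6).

Re = 3.33×10^6 (turbulent)

Re = v·c/ν = 17.7 × 2.82 / (1.5×10⁻⁵) = 3.33×10^6
Since 3.33×10^6 > 2×10^6, the flow is turbulent.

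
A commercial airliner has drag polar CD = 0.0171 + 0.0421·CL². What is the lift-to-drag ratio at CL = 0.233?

L/D = 12

CD = 0.0171 + 0.0421 × 0.233² = 0.01939
L/D = CL/CD = 0.233 / 0.01939 = 12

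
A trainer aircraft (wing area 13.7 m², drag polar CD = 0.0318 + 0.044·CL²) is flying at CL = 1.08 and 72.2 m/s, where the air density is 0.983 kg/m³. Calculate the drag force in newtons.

D = 2920 N

CD = 0.0318 + 0.044 × 1.08² = 0.08312
D = ½ρv²S·CD = ½ × 0.983 × 72.2² × 13.7 × 0.08312 = 2920 N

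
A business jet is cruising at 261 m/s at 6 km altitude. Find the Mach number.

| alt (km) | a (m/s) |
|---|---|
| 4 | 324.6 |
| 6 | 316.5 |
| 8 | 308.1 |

At 6 km, from the table: a = 316.5 m/s.
M = v/a = 261 / 316.5 = 0.825

M = 0.825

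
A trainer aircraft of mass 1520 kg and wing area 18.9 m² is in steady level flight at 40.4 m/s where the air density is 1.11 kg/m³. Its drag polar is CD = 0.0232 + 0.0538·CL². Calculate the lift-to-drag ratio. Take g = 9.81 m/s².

L/D = 13.6

Level flight ⇒ L = W = m·g = 1520 × 9.81 = 14911 N.
q = ½ρv² = ½ × 1.11 × 40.4² = 905.8 Pa.
Required CL = L/(qS) = 14911/(905.8·18.9) = 0.871.
CD = 0.0232 + 0.0538 × 0.871² = 0.06401.
L/D = CL/CD = 0.871 / 0.06401 = 13.6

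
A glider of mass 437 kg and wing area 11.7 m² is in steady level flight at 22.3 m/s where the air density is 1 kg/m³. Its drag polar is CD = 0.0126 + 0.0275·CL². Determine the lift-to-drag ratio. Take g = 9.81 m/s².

L/D = 20.4

Level flight ⇒ L = W = m·g = 437 × 9.81 = 4287 N.
q = ½ρv² = ½ × 1 × 22.3² = 248.6 Pa.
CL = 2W/(ρv²S) = 2×4287/(1×22.3²×11.7) = 1.474.
CD = 0.0126 + 0.0275 × 1.474² = 0.07232.
L/D = CL/CD = 1.474 / 0.07232 = 20.4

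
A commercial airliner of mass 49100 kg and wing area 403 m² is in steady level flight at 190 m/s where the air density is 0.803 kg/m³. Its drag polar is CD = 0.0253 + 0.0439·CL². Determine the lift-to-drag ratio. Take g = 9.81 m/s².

L/D = 3.22

In steady level flight, lift balances weight: W = mg = 49100 × 9.81 = 4.8167×10^5 N.
Dynamic pressure q = 0.5 × 0.803 × 190² = 14490 Pa.
CL = W/(q·S) = 4.8167×10^5 / (14490 × 403) = 0.08246.
CD = 0.0253 + 0.0439 × 0.08246² = 0.0256.
L/D = CL/CD = 0.08246 / 0.0256 = 3.22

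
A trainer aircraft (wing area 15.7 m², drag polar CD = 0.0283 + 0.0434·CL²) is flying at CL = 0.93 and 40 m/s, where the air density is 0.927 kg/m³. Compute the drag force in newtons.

D = 767 N

CD = 0.0283 + 0.0434 × 0.93² = 0.06584
D = ½ρv²S·CD = ½ × 0.927 × 40² × 15.7 × 0.06584 = 767 N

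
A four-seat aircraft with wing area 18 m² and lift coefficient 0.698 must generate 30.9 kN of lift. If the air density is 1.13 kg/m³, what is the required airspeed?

v = 66 m/s

L = ½ρv²S·CL ⇒ v = √(2L/(ρ·S·CL))
v = √(2 × 30900 / (1.13 × 18 × 0.698)) = √4353 = 66 m/s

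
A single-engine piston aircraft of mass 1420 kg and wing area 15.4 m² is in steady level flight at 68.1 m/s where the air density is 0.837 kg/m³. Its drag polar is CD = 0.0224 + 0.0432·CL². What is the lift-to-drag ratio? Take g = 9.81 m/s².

L/D = 14.7

In steady level flight, lift balances weight: W = mg = 1420 × 9.81 = 13930 N.
Dynamic pressure q = 0.5 × 0.837 × 68.1² = 1941 Pa.
Required CL = L/(qS) = 13930/(1941·15.4) = 0.4661.
CD = 0.0224 + 0.0432 × 0.4661² = 0.03178.
L/D = CL/CD = 0.4661 / 0.03178 = 14.7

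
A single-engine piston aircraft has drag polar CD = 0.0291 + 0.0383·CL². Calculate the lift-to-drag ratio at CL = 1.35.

L/D = 13.6

CD = 0.0291 + 0.0383 × 1.35² = 0.0989
L/D = CL/CD = 1.35 / 0.0989 = 13.6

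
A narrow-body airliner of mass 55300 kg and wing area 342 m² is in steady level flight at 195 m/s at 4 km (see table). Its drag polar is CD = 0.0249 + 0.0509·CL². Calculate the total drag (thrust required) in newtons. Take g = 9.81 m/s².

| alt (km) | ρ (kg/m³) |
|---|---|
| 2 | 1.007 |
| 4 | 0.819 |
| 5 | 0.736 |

D = 1.35×10^5 N

At 4 km, from the table: ρ = 0.819 kg/m³.
Level flight ⇒ L = W = m·g = 55300 × 9.81 = 5.4249×10^5 N.
Dynamic pressure q = 0.5 × 0.819 × 195² = 15570 Pa.
Required CL = L/(qS) = 5.4249×10^5/(15570·342) = 0.1019.
CD = 0.0249 + 0.0509 × 0.1019² = 0.02543.
D = q·S·CD = 15570 × 342 × 0.02543 = 1.354×10^5 N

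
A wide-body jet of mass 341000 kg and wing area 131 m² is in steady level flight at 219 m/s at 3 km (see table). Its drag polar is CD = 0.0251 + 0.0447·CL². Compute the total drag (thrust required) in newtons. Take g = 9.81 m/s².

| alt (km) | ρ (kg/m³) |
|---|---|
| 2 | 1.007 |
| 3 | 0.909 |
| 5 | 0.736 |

At 3 km, from the table: ρ = 0.909 kg/m³.
Weight W = mg = 341000 × 9.81 = 3.3452×10^6 N; in level flight L = W.
q = ½ρv² = ½ × 0.909 × 219² = 21800 Pa.
CL = W/(q·S) = 3.3452×10^6 / (21800 × 131) = 1.171.
CD = 0.0251 + 0.0447 × 1.171² = 0.08644.
D = q·S·CD = 21800 × 131 × 0.08644 = 2.468×10^5 N

D = 2.47×10^5 N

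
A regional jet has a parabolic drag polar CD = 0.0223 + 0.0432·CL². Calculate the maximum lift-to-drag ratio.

For CD = CD0 + K·CL², (L/D)max occurs at CL* = √(CD0/K) and equals 1/(2√(K·CD0)).
(L/D)max = 1/(2√(0.0432 × 0.0223)) = 1/(2 × 0.03104) = 16.1

(L/D)max = 16.1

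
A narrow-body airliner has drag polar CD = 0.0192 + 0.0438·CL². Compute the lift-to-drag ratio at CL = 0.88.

L/D = 16.6

CD = 0.0192 + 0.0438 × 0.88² = 0.05312
L/D = CL/CD = 0.88 / 0.05312 = 16.6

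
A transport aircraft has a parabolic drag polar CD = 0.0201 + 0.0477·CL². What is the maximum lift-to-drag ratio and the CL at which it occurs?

(L/D)max = 16.1, at CL = 0.649

For CD = CD0 + K·CL², (L/D)max occurs at CL* = √(CD0/K) and equals 1/(2√(K·CD0)).
(L/D)max = 1/(2√(0.0477 × 0.0201)) = 1/(2 × 0.03096) = 16.1
CL* = √(0.0201/0.0477) = 0.649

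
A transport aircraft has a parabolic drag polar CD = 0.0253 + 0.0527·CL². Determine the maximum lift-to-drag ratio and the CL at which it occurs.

(L/D)max = 13.7, at CL = 0.693

For CD = CD0 + K·CL², (L/D)max occurs at CL* = √(CD0/K) and equals 1/(2√(K·CD0)).
(L/D)max = 1/(2√(0.0527 × 0.0253)) = 1/(2 × 0.03651) = 13.7
CL* = √(0.0253/0.0527) = 0.693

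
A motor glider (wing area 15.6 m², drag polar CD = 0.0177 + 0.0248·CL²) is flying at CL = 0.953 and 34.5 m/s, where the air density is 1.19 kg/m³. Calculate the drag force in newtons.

CD = 0.0177 + 0.0248 × 0.953² = 0.04022
D = ½ρv²S·CD = ½ × 1.19 × 34.5² × 15.6 × 0.04022 = 444 N

D = 444 N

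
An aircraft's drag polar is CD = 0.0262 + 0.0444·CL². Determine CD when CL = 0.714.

CD = 0.0488

CD = 0.0262 + 0.0444 × 0.714² = 0.0262 + 0.02263 = 0.0488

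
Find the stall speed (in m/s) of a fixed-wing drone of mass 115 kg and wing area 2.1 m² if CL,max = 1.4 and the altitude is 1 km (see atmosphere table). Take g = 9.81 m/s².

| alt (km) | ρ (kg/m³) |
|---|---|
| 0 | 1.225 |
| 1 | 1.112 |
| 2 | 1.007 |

At 1 km, from the table: ρ = 1.112 kg/m³.
Weight W = mg = 115 × 9.81 = 1128 N.
V_stall = √(2W/(ρ·S·CL,max)) = √(2 × 1128 / (1.112 × 2.1 × 1.4))
V_stall = √690.2 = 26.3 m/s

V_stall = 26.3 m/s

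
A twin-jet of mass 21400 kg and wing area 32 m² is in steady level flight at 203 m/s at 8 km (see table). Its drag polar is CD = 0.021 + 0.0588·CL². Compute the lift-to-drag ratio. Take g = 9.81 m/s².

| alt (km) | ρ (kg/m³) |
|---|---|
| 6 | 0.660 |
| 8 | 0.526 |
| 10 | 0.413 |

At 8 km, from the table: ρ = 0.526 kg/m³.
Level flight ⇒ L = W = m·g = 21400 × 9.81 = 2.0993×10^5 N.
q = ½ρv² = ½ × 0.526 × 203² = 10840 Pa.
CL = W/(q·S) = 2.0993×10^5 / (10840 × 32) = 0.6053.
CD = 0.021 + 0.0588 × 0.6053² = 0.04255.
L/D = CL/CD = 0.6053 / 0.04255 = 14.2

L/D = 14.2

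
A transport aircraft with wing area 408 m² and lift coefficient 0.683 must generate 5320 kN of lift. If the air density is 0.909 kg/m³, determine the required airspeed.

L = ½ρv²S·CL ⇒ v = √(2L/(ρ·S·CL))
v = √(2 × 5.32×10^6 / (0.909 × 408 × 0.683)) = √42000 = 205 m/s

v = 205 m/s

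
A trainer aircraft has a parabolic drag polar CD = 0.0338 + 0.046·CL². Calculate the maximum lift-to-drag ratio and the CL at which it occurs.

(L/D)max = 12.7, at CL = 0.857

For CD = CD0 + K·CL², (L/D)max occurs at CL* = √(CD0/K) and equals 1/(2√(K·CD0)).
(L/D)max = 1/(2√(0.046 × 0.0338)) = 1/(2 × 0.03943) = 12.7
CL* = √(0.0338/0.046) = 0.857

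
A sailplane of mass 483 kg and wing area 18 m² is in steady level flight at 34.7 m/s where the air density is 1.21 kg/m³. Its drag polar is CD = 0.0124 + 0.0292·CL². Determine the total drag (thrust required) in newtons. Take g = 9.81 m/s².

D = 213 N

Weight W = mg = 483 × 9.81 = 4738.2 N; in level flight L = W.
q = ½ρv² = ½ × 1.21 × 34.7² = 728.5 Pa.
CL = 2W/(ρv²S) = 2×4738.2/(1.21×34.7²×18) = 0.3614.
CD = 0.0124 + 0.0292 × 0.3614² = 0.01621.
D = q·S·CD = 728.5 × 18 × 0.01621 = 212.6 N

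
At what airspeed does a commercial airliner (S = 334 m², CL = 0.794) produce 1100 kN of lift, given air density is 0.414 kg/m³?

v = 142 m/s

L = ½ρv²S·CL ⇒ v = √(2L/(ρ·S·CL))
v = √(2 × 1.1×10^6 / (0.414 × 334 × 0.794)) = √20040 = 142 m/s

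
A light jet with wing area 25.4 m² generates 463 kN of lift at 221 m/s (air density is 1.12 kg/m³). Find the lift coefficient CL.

CL = 0.666

From L = ½ρv²S·CL, rearranging gives CL = 2L/(ρv²S).
CL = 2 × 4.63×10^5 / (1.12 × 221² × 25.4) = 0.666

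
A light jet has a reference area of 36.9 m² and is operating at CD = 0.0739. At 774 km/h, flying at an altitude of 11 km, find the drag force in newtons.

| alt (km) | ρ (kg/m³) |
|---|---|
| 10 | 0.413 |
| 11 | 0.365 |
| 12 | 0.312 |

D = 23000 N

At 11 km, from the table: ρ = 0.365 kg/m³.
Convert speed: v = 774 km/h ÷ 3.6 = 215 m/s.
D = ½ρv²S·CD = ½ × 0.365 × 215² × 36.9 × 0.0739 = 23000 N ≈ 23 kN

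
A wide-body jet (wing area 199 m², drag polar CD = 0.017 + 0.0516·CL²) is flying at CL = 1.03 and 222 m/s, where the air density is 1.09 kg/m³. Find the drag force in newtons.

D = 3.83×10^5 N

CD = 0.017 + 0.0516 × 1.03² = 0.07174
D = ½ρv²S·CD = ½ × 1.09 × 222² × 199 × 0.07174 = 3.83×10^5 N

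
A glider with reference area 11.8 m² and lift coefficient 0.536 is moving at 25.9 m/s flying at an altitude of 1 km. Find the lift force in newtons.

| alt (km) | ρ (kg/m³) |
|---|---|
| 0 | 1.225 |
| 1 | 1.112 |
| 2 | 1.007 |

At 1 km, from the table: ρ = 1.112 kg/m³.
Dynamic pressure q = ½ρv² = ½ × 1.112 × 25.9² = 373 Pa.
L = q·S·CL = 373 × 11.8 × 0.536 = 2360 N

L = 2360 N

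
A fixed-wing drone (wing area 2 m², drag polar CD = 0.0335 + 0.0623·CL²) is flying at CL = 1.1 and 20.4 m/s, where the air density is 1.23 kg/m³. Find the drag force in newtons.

CD = 0.0335 + 0.0623 × 1.1² = 0.1089
D = ½ρv²S·CD = ½ × 1.23 × 20.4² × 2 × 0.1089 = 55.7 N

D = 55.7 N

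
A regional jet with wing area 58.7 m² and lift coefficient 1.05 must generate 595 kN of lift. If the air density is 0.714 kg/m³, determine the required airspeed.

L = ½ρv²S·CL ⇒ v = √(2L/(ρ·S·CL))
v = √(2 × 5.95×10^5 / (0.714 × 58.7 × 1.05)) = √27040 = 164 m/s

v = 164 m/s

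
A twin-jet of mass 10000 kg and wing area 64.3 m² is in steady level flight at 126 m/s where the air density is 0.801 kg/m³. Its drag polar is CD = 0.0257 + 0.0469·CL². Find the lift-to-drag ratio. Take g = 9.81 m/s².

Level flight ⇒ L = W = m·g = 10000 × 9.81 = 98100 N.
Dynamic pressure q = 0.5 × 0.801 × 126² = 6358 Pa.
Required CL = L/(qS) = 98100/(6358·64.3) = 0.2399.
CD = 0.0257 + 0.0469 × 0.2399² = 0.0284.
L/D = CL/CD = 0.2399 / 0.0284 = 8.45

L/D = 8.45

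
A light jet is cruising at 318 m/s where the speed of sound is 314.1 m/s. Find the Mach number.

M = 1.01

M = v/a = 318 / 314.1 = 1.01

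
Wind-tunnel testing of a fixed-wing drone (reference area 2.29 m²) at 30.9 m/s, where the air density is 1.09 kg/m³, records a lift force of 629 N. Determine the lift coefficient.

From L = ½ρv²S·CL, rearranging gives CL = 2L/(ρv²S).
CL = 2 × 629 / (1.09 × 30.9² × 2.29) = 0.528

CL = 0.528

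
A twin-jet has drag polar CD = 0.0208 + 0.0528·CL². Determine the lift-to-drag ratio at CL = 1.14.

L/D = 12.7

CD = 0.0208 + 0.0528 × 1.14² = 0.08942
L/D = CL/CD = 1.14 / 0.08942 = 12.7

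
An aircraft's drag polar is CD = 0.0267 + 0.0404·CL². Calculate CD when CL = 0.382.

CD = 0.0326

CD = 0.0267 + 0.0404 × 0.382² = 0.0267 + 0.005895 = 0.0326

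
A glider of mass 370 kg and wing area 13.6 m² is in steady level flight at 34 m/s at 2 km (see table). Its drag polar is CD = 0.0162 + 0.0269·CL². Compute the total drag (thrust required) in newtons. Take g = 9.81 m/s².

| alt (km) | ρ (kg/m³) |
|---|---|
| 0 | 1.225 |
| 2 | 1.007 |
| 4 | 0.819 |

At 2 km, from the table: ρ = 1.007 kg/m³.
Level flight ⇒ L = W = m·g = 370 × 9.81 = 3629.7 N.
q = ½ρv² = ½ × 1.007 × 34² = 582 Pa.
Required CL = L/(qS) = 3629.7/(582·13.6) = 0.4585.
CD = 0.0162 + 0.0269 × 0.4585² = 0.02186.
D = q·S·CD = 582 × 13.6 × 0.02186 = 173 N

D = 173 N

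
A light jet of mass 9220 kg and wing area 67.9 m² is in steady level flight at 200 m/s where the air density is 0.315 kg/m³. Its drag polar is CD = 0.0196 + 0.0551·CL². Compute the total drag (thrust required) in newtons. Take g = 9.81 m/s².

Level flight ⇒ L = W = m·g = 9220 × 9.81 = 90448 N.
Dynamic pressure q = 0.5 × 0.315 × 200² = 6300 Pa.
Required CL = L/(qS) = 90448/(6300·67.9) = 0.2114.
CD = 0.0196 + 0.0551 × 0.2114² = 0.02206.
D = q·S·CD = 6300 × 67.9 × 0.02206 = 9438 N

D = 9440 N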